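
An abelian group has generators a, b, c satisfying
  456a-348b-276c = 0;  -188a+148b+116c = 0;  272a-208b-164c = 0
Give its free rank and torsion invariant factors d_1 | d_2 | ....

rank_ℚ(R)=3; free=3−3=0
SNF(R) diag = [4, 12, 36] → torsion [4, 12, 36]

Answer: M ≅ ℤ/4 ⊕ ℤ/12 ⊕ ℤ/36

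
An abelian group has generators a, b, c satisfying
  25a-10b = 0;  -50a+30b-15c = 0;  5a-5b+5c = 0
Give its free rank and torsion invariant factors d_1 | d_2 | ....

Answer: M ≅ ℤ/5 ⊕ ℤ/5 ⊕ ℤ/5

Derivation:
rank_ℚ(R)=3; free=3−3=0
SNF(R) diag = [5, 5, 5] → torsion [5, 5, 5]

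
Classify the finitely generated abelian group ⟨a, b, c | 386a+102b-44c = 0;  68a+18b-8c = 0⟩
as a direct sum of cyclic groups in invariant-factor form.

Answer: M ≅ ℤ^1 ⊕ ℤ/2 ⊕ ℤ/6

Derivation:
rank_ℚ(R)=2; free=3−2=1
SNF(R) diag = [2, 6] → torsion [2, 6]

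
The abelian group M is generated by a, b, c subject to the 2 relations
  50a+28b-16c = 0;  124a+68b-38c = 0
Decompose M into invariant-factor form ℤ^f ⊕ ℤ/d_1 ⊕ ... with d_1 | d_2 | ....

Answer: M ≅ ℤ^1 ⊕ ℤ/2 ⊕ ℤ/6

Derivation:
rank_ℚ(R)=2; free=3−2=1
SNF(R) diag = [2, 6] → torsion [2, 6]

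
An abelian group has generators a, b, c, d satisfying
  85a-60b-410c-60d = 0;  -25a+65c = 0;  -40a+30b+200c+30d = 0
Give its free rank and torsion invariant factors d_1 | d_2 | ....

Answer: M ≅ ℤ^1 ⊕ ℤ/5 ⊕ ℤ/15 ⊕ ℤ/30

Derivation:
rank_ℚ(R)=3; free=4−3=1
SNF(R) diag = [5, 15, 30] → torsion [5, 15, 30]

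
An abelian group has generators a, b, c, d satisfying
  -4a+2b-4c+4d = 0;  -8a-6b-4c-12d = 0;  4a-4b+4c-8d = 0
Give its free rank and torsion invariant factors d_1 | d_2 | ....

rank_ℚ(R)=3; free=4−3=1
SNF(R) diag = [2, 4, 4] → torsion [2, 4, 4]

Answer: M ≅ ℤ^1 ⊕ ℤ/2 ⊕ ℤ/4 ⊕ ℤ/4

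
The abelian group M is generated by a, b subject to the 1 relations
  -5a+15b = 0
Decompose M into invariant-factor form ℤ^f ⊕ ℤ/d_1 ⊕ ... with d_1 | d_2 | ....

Answer: M ≅ ℤ^1 ⊕ ℤ/5

Derivation:
rank_ℚ(R)=1; free=2−1=1
SNF(R) diag = [5] → torsion [5]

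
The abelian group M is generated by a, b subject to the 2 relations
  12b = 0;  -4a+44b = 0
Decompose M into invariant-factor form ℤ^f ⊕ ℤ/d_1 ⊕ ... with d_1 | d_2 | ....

Answer: M ≅ ℤ/4 ⊕ ℤ/12

Derivation:
rank_ℚ(R)=2; free=2−2=0
SNF(R) diag = [4, 12] → torsion [4, 12]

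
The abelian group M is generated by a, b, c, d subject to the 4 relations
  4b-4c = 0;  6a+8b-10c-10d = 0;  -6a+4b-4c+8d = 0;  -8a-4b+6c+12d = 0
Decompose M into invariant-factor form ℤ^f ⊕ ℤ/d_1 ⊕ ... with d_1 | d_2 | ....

Answer: M ≅ ℤ/2 ⊕ ℤ/2 ⊕ ℤ/2 ⊕ ℤ/4

Derivation:
rank_ℚ(R)=4; free=4−4=0
SNF(R) diag = [2, 2, 2, 4] → torsion [2, 2, 2, 4]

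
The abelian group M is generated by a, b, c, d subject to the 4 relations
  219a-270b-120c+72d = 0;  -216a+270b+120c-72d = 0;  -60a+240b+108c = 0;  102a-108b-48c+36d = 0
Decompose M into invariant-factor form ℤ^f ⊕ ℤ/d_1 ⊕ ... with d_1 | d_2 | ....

rank_ℚ(R)=4; free=4−4=0
SNF(R) diag = [3, 6, 12, 36] → torsion [3, 6, 12, 36]

Answer: M ≅ ℤ/3 ⊕ ℤ/6 ⊕ ℤ/12 ⊕ ℤ/36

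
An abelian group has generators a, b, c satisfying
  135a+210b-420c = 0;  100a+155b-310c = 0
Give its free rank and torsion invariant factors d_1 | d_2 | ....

Answer: M ≅ ℤ^1 ⊕ ℤ/5 ⊕ ℤ/15

Derivation:
rank_ℚ(R)=2; free=3−2=1
SNF(R) diag = [5, 15] → torsion [5, 15]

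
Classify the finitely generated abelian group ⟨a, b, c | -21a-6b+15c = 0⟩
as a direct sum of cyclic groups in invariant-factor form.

rank_ℚ(R)=1; free=3−1=2
SNF(R) diag = [3] → torsion [3]

Answer: M ≅ ℤ^2 ⊕ ℤ/3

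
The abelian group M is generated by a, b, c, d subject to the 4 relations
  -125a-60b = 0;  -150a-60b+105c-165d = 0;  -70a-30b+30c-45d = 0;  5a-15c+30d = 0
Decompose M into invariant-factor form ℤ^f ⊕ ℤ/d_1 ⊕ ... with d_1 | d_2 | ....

Answer: M ≅ ℤ/5 ⊕ ℤ/15 ⊕ ℤ/15 ⊕ ℤ/30

Derivation:
rank_ℚ(R)=4; free=4−4=0
SNF(R) diag = [5, 15, 15, 30] → torsion [5, 15, 15, 30]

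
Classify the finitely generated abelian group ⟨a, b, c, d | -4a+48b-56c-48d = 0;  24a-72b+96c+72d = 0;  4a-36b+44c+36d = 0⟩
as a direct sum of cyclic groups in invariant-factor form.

Answer: M ≅ ℤ^1 ⊕ ℤ/4 ⊕ ℤ/12 ⊕ ℤ/24

Derivation:
rank_ℚ(R)=3; free=4−3=1
SNF(R) diag = [4, 12, 24] → torsion [4, 12, 24]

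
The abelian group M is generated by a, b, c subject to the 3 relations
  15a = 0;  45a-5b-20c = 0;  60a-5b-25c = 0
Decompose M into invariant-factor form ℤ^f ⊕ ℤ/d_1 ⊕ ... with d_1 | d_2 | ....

Answer: M ≅ ℤ/5 ⊕ ℤ/5 ⊕ ℤ/15

Derivation:
rank_ℚ(R)=3; free=3−3=0
SNF(R) diag = [5, 5, 15] → torsion [5, 5, 15]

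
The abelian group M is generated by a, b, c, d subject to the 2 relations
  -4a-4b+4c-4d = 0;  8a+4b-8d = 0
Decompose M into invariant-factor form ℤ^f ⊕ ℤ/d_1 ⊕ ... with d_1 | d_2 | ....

rank_ℚ(R)=2; free=4−2=2
SNF(R) diag = [4, 4] → torsion [4, 4]

Answer: M ≅ ℤ^2 ⊕ ℤ/4 ⊕ ℤ/4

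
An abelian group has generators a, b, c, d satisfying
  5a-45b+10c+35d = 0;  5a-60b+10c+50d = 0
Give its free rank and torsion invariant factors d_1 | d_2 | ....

Answer: M ≅ ℤ^2 ⊕ ℤ/5 ⊕ ℤ/15

Derivation:
rank_ℚ(R)=2; free=4−2=2
SNF(R) diag = [5, 15] → torsion [5, 15]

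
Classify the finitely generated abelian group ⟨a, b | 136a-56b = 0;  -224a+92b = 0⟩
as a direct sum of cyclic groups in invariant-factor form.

Answer: M ≅ ℤ/4 ⊕ ℤ/8

Derivation:
rank_ℚ(R)=2; free=2−2=0
SNF(R) diag = [4, 8] → torsion [4, 8]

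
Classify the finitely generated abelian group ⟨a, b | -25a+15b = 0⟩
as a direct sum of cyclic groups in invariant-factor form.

Answer: M ≅ ℤ^1 ⊕ ℤ/5

Derivation:
rank_ℚ(R)=1; free=2−1=1
SNF(R) diag = [5] → torsion [5]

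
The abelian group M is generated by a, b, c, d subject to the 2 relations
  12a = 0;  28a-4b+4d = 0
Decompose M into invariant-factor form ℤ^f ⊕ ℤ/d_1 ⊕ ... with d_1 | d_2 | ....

rank_ℚ(R)=2; free=4−2=2
SNF(R) diag = [4, 12] → torsion [4, 12]

Answer: M ≅ ℤ^2 ⊕ ℤ/4 ⊕ ℤ/12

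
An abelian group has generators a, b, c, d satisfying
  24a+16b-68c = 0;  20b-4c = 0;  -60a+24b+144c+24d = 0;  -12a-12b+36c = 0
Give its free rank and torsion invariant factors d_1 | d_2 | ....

Answer: M ≅ ℤ/4 ⊕ ℤ/12 ⊕ ℤ/12 ⊕ ℤ/24

Derivation:
rank_ℚ(R)=4; free=4−4=0
SNF(R) diag = [4, 12, 12, 24] → torsion [4, 12, 12, 24]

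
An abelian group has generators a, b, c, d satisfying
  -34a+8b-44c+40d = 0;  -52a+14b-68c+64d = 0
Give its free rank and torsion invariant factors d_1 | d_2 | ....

Answer: M ≅ ℤ^2 ⊕ ℤ/2 ⊕ ℤ/6

Derivation:
rank_ℚ(R)=2; free=4−2=2
SNF(R) diag = [2, 6] → torsion [2, 6]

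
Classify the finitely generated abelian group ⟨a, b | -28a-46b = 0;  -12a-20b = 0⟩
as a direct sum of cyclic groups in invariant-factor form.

rank_ℚ(R)=2; free=2−2=0
SNF(R) diag = [2, 4] → torsion [2, 4]

Answer: M ≅ ℤ/2 ⊕ ℤ/4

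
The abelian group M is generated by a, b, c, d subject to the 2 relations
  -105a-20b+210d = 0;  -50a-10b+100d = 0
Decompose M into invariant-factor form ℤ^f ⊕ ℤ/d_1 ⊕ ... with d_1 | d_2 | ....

rank_ℚ(R)=2; free=4−2=2
SNF(R) diag = [5, 10] → torsion [5, 10]

Answer: M ≅ ℤ^2 ⊕ ℤ/5 ⊕ ℤ/10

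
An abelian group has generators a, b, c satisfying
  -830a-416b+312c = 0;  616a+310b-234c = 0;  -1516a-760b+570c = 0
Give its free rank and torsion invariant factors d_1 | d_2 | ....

Answer: M ≅ ℤ/2 ⊕ ℤ/6 ⊕ ℤ/18

Derivation:
rank_ℚ(R)=3; free=3−3=0
SNF(R) diag = [2, 6, 18] → torsion [2, 6, 18]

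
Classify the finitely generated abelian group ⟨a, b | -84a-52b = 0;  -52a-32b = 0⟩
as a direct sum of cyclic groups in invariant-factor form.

rank_ℚ(R)=2; free=2−2=0
SNF(R) diag = [4, 4] → torsion [4, 4]

Answer: M ≅ ℤ/4 ⊕ ℤ/4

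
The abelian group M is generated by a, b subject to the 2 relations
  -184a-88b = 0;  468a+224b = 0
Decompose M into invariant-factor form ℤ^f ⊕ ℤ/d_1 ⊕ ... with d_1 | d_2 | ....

rank_ℚ(R)=2; free=2−2=0
SNF(R) diag = [4, 8] → torsion [4, 8]

Answer: M ≅ ℤ/4 ⊕ ℤ/8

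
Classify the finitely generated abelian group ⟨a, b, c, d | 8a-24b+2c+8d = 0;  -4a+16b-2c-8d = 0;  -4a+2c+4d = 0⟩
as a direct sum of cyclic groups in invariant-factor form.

rank_ℚ(R)=3; free=4−3=1
SNF(R) diag = [2, 4, 4] → torsion [2, 4, 4]

Answer: M ≅ ℤ^1 ⊕ ℤ/2 ⊕ ℤ/4 ⊕ ℤ/4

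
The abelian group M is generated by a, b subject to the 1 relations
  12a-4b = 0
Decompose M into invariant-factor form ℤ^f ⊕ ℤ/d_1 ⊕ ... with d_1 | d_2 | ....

Answer: M ≅ ℤ^1 ⊕ ℤ/4

Derivation:
rank_ℚ(R)=1; free=2−1=1
SNF(R) diag = [4] → torsion [4]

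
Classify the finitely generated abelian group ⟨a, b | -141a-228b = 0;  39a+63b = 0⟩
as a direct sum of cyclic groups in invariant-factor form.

Answer: M ≅ ℤ/3 ⊕ ℤ/3

Derivation:
rank_ℚ(R)=2; free=2−2=0
SNF(R) diag = [3, 3] → torsion [3, 3]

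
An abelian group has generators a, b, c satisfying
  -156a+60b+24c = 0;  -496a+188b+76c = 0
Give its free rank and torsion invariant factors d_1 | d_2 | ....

Answer: M ≅ ℤ^1 ⊕ ℤ/4 ⊕ ℤ/12

Derivation:
rank_ℚ(R)=2; free=3−2=1
SNF(R) diag = [4, 12] → torsion [4, 12]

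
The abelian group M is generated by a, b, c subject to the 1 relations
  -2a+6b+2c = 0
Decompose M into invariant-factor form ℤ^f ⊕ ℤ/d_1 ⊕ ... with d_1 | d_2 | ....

rank_ℚ(R)=1; free=3−1=2
SNF(R) diag = [2] → torsion [2]

Answer: M ≅ ℤ^2 ⊕ ℤ/2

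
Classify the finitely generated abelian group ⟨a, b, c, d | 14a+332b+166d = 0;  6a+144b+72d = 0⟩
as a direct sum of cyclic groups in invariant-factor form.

Answer: M ≅ ℤ^2 ⊕ ℤ/2 ⊕ ℤ/6

Derivation:
rank_ℚ(R)=2; free=4−2=2
SNF(R) diag = [2, 6] → torsion [2, 6]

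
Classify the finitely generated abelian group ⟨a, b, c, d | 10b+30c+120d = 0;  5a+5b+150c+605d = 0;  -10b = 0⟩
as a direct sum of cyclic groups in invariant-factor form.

Answer: M ≅ ℤ^1 ⊕ ℤ/5 ⊕ ℤ/10 ⊕ ℤ/30

Derivation:
rank_ℚ(R)=3; free=4−3=1
SNF(R) diag = [5, 10, 30] → torsion [5, 10, 30]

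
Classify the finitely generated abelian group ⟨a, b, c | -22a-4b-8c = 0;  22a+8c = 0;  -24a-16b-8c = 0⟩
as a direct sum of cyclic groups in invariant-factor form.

Answer: M ≅ ℤ/2 ⊕ ℤ/4 ⊕ ℤ/8

Derivation:
rank_ℚ(R)=3; free=3−3=0
SNF(R) diag = [2, 4, 8] → torsion [2, 4, 8]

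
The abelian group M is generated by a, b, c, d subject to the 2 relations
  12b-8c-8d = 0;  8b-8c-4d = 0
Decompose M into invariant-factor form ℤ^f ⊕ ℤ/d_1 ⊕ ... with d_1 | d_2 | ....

Answer: M ≅ ℤ^2 ⊕ ℤ/4 ⊕ ℤ/4

Derivation:
rank_ℚ(R)=2; free=4−2=2
SNF(R) diag = [4, 4] → torsion [4, 4]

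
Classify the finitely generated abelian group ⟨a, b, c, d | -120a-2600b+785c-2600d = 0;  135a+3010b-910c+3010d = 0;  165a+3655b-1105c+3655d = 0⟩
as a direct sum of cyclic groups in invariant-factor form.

Answer: M ≅ ℤ^1 ⊕ ℤ/5 ⊕ ℤ/15 ⊕ ℤ/45

Derivation:
rank_ℚ(R)=3; free=4−3=1
SNF(R) diag = [5, 15, 45] → torsion [5, 15, 45]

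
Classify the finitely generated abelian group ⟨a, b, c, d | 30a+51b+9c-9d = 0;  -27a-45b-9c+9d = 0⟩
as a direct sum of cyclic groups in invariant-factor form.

rank_ℚ(R)=2; free=4−2=2
SNF(R) diag = [3, 9] → torsion [3, 9]

Answer: M ≅ ℤ^2 ⊕ ℤ/3 ⊕ ℤ/9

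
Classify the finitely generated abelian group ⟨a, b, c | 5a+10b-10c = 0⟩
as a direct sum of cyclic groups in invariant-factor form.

Answer: M ≅ ℤ^2 ⊕ ℤ/5

Derivation:
rank_ℚ(R)=1; free=3−1=2
SNF(R) diag = [5] → torsion [5]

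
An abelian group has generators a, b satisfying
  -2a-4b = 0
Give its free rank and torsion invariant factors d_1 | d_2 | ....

Answer: M ≅ ℤ^1 ⊕ ℤ/2

Derivation:
rank_ℚ(R)=1; free=2−1=1
SNF(R) diag = [2] → torsion [2]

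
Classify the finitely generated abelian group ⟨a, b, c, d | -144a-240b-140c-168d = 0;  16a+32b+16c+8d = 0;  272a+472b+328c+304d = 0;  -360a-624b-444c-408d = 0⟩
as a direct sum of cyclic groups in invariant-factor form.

Answer: M ≅ ℤ/4 ⊕ ℤ/8 ⊕ ℤ/24 ⊕ ℤ/24

Derivation:
rank_ℚ(R)=4; free=4−4=0
SNF(R) diag = [4, 8, 24, 24] → torsion [4, 8, 24, 24]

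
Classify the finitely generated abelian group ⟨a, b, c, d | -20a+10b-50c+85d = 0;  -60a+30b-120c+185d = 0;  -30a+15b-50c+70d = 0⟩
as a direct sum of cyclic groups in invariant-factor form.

Answer: M ≅ ℤ^1 ⊕ ℤ/5 ⊕ ℤ/5 ⊕ ℤ/10

Derivation:
rank_ℚ(R)=3; free=4−3=1
SNF(R) diag = [5, 5, 10] → torsion [5, 5, 10]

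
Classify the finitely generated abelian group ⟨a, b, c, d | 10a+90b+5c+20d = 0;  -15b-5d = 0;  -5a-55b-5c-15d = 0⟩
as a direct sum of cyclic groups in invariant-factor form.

rank_ℚ(R)=3; free=4−3=1
SNF(R) diag = [5, 5, 5] → torsion [5, 5, 5]

Answer: M ≅ ℤ^1 ⊕ ℤ/5 ⊕ ℤ/5 ⊕ ℤ/5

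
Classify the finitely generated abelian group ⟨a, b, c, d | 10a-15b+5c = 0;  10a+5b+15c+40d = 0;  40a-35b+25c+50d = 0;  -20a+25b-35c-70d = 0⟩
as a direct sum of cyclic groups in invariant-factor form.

Answer: M ≅ ℤ/5 ⊕ ℤ/10 ⊕ ℤ/30 ⊕ ℤ/60

Derivation:
rank_ℚ(R)=4; free=4−4=0
SNF(R) diag = [5, 10, 30, 60] → torsion [5, 10, 30, 60]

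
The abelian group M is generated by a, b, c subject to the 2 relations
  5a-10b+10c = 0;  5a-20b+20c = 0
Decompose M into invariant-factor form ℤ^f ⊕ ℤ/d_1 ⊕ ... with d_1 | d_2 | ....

Answer: M ≅ ℤ^1 ⊕ ℤ/5 ⊕ ℤ/10

Derivation:
rank_ℚ(R)=2; free=3−2=1
SNF(R) diag = [5, 10] → torsion [5, 10]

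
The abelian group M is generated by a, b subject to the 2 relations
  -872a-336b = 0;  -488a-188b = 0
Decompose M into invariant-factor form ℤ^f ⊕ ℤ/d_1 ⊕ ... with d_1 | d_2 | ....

Answer: M ≅ ℤ/4 ⊕ ℤ/8

Derivation:
rank_ℚ(R)=2; free=2−2=0
SNF(R) diag = [4, 8] → torsion [4, 8]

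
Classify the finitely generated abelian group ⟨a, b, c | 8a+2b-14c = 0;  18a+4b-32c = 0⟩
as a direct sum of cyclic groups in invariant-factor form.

Answer: M ≅ ℤ^1 ⊕ ℤ/2 ⊕ ℤ/2

Derivation:
rank_ℚ(R)=2; free=3−2=1
SNF(R) diag = [2, 2] → torsion [2, 2]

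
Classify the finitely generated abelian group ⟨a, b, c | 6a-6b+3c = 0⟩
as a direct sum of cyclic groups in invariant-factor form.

Answer: M ≅ ℤ^2 ⊕ ℤ/3

Derivation:
rank_ℚ(R)=1; free=3−1=2
SNF(R) diag = [3] → torsion [3]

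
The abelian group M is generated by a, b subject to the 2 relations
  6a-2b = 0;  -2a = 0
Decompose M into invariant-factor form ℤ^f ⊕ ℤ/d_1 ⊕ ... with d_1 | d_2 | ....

rank_ℚ(R)=2; free=2−2=0
SNF(R) diag = [2, 2] → torsion [2, 2]

Answer: M ≅ ℤ/2 ⊕ ℤ/2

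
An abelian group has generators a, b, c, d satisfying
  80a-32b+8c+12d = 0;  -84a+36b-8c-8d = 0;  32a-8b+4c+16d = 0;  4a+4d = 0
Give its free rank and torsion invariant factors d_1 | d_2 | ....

rank_ℚ(R)=4; free=4−4=0
SNF(R) diag = [4, 4, 4, 4] → torsion [4, 4, 4, 4]

Answer: M ≅ ℤ/4 ⊕ ℤ/4 ⊕ ℤ/4 ⊕ ℤ/4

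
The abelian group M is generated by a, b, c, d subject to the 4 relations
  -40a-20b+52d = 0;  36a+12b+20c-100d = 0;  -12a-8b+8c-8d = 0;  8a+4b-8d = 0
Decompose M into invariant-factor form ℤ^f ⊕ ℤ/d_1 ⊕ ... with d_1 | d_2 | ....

rank_ℚ(R)=4; free=4−4=0
SNF(R) diag = [4, 4, 4, 12] → torsion [4, 4, 4, 12]

Answer: M ≅ ℤ/4 ⊕ ℤ/4 ⊕ ℤ/4 ⊕ ℤ/12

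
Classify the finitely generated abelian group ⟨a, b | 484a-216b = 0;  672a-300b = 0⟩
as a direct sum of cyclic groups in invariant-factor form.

Answer: M ≅ ℤ/4 ⊕ ℤ/12

Derivation:
rank_ℚ(R)=2; free=2−2=0
SNF(R) diag = [4, 12] → torsion [4, 12]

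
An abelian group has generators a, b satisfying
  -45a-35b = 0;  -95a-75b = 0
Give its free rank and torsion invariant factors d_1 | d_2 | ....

rank_ℚ(R)=2; free=2−2=0
SNF(R) diag = [5, 10] → torsion [5, 10]

Answer: M ≅ ℤ/5 ⊕ ℤ/10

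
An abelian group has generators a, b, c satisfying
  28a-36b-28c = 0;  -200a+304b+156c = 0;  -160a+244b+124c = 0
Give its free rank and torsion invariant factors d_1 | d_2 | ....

Answer: M ≅ ℤ/4 ⊕ ℤ/4 ⊕ ℤ/4

Derivation:
rank_ℚ(R)=3; free=3−3=0
SNF(R) diag = [4, 4, 4] → torsion [4, 4, 4]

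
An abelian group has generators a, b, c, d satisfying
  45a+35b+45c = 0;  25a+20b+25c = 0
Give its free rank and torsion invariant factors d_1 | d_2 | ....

Answer: M ≅ ℤ^2 ⊕ ℤ/5 ⊕ ℤ/5

Derivation:
rank_ℚ(R)=2; free=4−2=2
SNF(R) diag = [5, 5] → torsion [5, 5]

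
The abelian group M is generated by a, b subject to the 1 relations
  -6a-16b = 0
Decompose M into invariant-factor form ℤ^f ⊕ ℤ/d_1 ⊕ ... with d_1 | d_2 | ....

rank_ℚ(R)=1; free=2−1=1
SNF(R) diag = [2] → torsion [2]

Answer: M ≅ ℤ^1 ⊕ ℤ/2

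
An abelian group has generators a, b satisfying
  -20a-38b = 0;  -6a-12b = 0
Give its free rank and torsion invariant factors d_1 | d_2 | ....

rank_ℚ(R)=2; free=2−2=0
SNF(R) diag = [2, 6] → torsion [2, 6]

Answer: M ≅ ℤ/2 ⊕ ℤ/6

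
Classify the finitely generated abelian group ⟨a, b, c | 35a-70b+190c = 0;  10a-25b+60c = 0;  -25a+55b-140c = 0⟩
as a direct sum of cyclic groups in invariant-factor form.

Answer: M ≅ ℤ/5 ⊕ ℤ/5 ⊕ ℤ/10

Derivation:
rank_ℚ(R)=3; free=3−3=0
SNF(R) diag = [5, 5, 10] → torsion [5, 5, 10]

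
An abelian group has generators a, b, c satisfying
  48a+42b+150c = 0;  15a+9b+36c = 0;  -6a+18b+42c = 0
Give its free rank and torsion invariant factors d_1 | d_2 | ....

rank_ℚ(R)=3; free=3−3=0
SNF(R) diag = [3, 6, 6] → torsion [3, 6, 6]

Answer: M ≅ ℤ/3 ⊕ ℤ/6 ⊕ ℤ/6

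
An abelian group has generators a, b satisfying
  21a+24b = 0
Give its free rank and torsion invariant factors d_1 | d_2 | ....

Answer: M ≅ ℤ^1 ⊕ ℤ/3

Derivation:
rank_ℚ(R)=1; free=2−1=1
SNF(R) diag = [3] → torsion [3]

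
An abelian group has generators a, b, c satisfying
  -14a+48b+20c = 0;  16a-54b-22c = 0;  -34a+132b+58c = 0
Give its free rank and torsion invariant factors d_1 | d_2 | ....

Answer: M ≅ ℤ/2 ⊕ ℤ/6 ⊕ ℤ/6

Derivation:
rank_ℚ(R)=3; free=3−3=0
SNF(R) diag = [2, 6, 6] → torsion [2, 6, 6]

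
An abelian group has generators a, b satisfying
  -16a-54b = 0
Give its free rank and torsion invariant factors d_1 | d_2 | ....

Answer: M ≅ ℤ^1 ⊕ ℤ/2

Derivation:
rank_ℚ(R)=1; free=2−1=1
SNF(R) diag = [2] → torsion [2]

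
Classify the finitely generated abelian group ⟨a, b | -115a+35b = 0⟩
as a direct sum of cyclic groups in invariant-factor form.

rank_ℚ(R)=1; free=2−1=1
SNF(R) diag = [5] → torsion [5]

Answer: M ≅ ℤ^1 ⊕ ℤ/5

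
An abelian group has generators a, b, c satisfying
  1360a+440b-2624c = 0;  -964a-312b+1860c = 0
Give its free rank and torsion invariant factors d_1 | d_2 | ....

rank_ℚ(R)=2; free=3−2=1
SNF(R) diag = [4, 8] → torsion [4, 8]

Answer: M ≅ ℤ^1 ⊕ ℤ/4 ⊕ ℤ/8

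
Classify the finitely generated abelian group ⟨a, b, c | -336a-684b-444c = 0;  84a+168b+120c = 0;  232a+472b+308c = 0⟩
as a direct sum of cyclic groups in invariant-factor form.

Answer: M ≅ ℤ/4 ⊕ ℤ/12 ⊕ ℤ/12

Derivation:
rank_ℚ(R)=3; free=3−3=0
SNF(R) diag = [4, 12, 12] → torsion [4, 12, 12]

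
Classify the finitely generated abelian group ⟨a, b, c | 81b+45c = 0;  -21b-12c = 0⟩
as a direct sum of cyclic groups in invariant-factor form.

rank_ℚ(R)=2; free=3−2=1
SNF(R) diag = [3, 9] → torsion [3, 9]

Answer: M ≅ ℤ^1 ⊕ ℤ/3 ⊕ ℤ/9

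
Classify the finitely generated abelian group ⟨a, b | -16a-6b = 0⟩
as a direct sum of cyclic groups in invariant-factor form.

Answer: M ≅ ℤ^1 ⊕ ℤ/2

Derivation:
rank_ℚ(R)=1; free=2−1=1
SNF(R) diag = [2] → torsion [2]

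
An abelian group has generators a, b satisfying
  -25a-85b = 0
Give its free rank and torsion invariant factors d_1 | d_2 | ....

rank_ℚ(R)=1; free=2−1=1
SNF(R) diag = [5] → torsion [5]

Answer: M ≅ ℤ^1 ⊕ ℤ/5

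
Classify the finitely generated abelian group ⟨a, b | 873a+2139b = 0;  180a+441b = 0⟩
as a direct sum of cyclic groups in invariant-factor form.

Answer: M ≅ ℤ/3 ⊕ ℤ/9

Derivation:
rank_ℚ(R)=2; free=2−2=0
SNF(R) diag = [3, 9] → torsion [3, 9]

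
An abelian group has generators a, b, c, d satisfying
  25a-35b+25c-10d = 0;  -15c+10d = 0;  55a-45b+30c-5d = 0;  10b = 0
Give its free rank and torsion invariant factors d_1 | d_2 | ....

rank_ℚ(R)=4; free=4−4=0
SNF(R) diag = [5, 5, 5, 10] → torsion [5, 5, 5, 10]

Answer: M ≅ ℤ/5 ⊕ ℤ/5 ⊕ ℤ/5 ⊕ ℤ/10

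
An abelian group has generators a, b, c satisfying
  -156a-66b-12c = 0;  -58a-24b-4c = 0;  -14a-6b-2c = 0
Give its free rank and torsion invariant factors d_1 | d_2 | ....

rank_ℚ(R)=3; free=3−3=0
SNF(R) diag = [2, 6, 6] → torsion [2, 6, 6]

Answer: M ≅ ℤ/2 ⊕ ℤ/6 ⊕ ℤ/6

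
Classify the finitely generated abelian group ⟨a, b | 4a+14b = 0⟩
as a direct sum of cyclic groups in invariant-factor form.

rank_ℚ(R)=1; free=2−1=1
SNF(R) diag = [2] → torsion [2]

Answer: M ≅ ℤ^1 ⊕ ℤ/2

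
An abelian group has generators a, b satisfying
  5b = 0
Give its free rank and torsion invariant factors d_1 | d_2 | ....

Answer: M ≅ ℤ^1 ⊕ ℤ/5

Derivation:
rank_ℚ(R)=1; free=2−1=1
SNF(R) diag = [5] → torsion [5]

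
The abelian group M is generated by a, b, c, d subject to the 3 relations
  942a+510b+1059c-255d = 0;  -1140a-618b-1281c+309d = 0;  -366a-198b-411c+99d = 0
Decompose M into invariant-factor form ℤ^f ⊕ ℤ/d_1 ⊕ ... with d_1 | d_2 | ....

rank_ℚ(R)=3; free=4−3=1
SNF(R) diag = [3, 6, 12] → torsion [3, 6, 12]

Answer: M ≅ ℤ^1 ⊕ ℤ/3 ⊕ ℤ/6 ⊕ ℤ/12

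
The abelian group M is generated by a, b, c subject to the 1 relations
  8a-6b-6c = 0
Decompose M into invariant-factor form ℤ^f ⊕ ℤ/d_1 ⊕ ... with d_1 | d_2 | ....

Answer: M ≅ ℤ^2 ⊕ ℤ/2

Derivation:
rank_ℚ(R)=1; free=3−1=2
SNF(R) diag = [2] → torsion [2]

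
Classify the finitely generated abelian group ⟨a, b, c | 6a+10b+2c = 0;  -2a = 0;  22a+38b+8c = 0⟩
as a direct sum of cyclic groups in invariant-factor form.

Answer: M ≅ ℤ/2 ⊕ ℤ/2 ⊕ ℤ/2

Derivation:
rank_ℚ(R)=3; free=3−3=0
SNF(R) diag = [2, 2, 2] → torsion [2, 2, 2]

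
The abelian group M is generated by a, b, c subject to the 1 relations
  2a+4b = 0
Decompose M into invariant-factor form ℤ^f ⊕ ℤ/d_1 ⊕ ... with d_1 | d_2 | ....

Answer: M ≅ ℤ^2 ⊕ ℤ/2

Derivation:
rank_ℚ(R)=1; free=3−1=2
SNF(R) diag = [2] → torsion [2]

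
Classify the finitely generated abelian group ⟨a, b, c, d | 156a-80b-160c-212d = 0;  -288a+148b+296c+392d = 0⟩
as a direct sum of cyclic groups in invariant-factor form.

rank_ℚ(R)=2; free=4−2=2
SNF(R) diag = [4, 4] → torsion [4, 4]

Answer: M ≅ ℤ^2 ⊕ ℤ/4 ⊕ ℤ/4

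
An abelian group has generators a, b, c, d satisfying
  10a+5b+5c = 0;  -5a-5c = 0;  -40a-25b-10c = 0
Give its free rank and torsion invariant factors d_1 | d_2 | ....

Answer: M ≅ ℤ^1 ⊕ ℤ/5 ⊕ ℤ/5 ⊕ ℤ/5

Derivation:
rank_ℚ(R)=3; free=4−3=1
SNF(R) diag = [5, 5, 5] → torsion [5, 5, 5]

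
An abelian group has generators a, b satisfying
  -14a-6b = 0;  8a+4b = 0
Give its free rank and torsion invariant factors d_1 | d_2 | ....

rank_ℚ(R)=2; free=2−2=0
SNF(R) diag = [2, 4] → torsion [2, 4]

Answer: M ≅ ℤ/2 ⊕ ℤ/4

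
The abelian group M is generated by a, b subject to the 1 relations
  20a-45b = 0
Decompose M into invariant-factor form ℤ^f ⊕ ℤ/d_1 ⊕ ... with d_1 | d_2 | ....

Answer: M ≅ ℤ^1 ⊕ ℤ/5

Derivation:
rank_ℚ(R)=1; free=2−1=1
SNF(R) diag = [5] → torsion [5]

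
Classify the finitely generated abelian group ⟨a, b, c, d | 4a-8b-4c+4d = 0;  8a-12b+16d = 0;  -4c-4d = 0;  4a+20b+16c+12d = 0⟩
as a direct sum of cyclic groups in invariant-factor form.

Answer: M ≅ ℤ/4 ⊕ ℤ/4 ⊕ ℤ/4 ⊕ ℤ/12

Derivation:
rank_ℚ(R)=4; free=4−4=0
SNF(R) diag = [4, 4, 4, 12] → torsion [4, 4, 4, 12]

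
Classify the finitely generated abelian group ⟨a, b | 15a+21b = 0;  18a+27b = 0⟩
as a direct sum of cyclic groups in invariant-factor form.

Answer: M ≅ ℤ/3 ⊕ ℤ/9

Derivation:
rank_ℚ(R)=2; free=2−2=0
SNF(R) diag = [3, 9] → torsion [3, 9]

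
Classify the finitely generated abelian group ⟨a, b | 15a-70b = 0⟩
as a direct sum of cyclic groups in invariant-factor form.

rank_ℚ(R)=1; free=2−1=1
SNF(R) diag = [5] → torsion [5]

Answer: M ≅ ℤ^1 ⊕ ℤ/5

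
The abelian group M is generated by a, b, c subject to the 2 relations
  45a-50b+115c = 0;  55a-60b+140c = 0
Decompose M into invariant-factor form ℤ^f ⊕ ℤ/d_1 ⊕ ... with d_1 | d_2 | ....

Answer: M ≅ ℤ^1 ⊕ ℤ/5 ⊕ ℤ/5

Derivation:
rank_ℚ(R)=2; free=3−2=1
SNF(R) diag = [5, 5] → torsion [5, 5]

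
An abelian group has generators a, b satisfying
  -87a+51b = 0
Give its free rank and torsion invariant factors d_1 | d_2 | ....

Answer: M ≅ ℤ^1 ⊕ ℤ/3

Derivation:
rank_ℚ(R)=1; free=2−1=1
SNF(R) diag = [3] → torsion [3]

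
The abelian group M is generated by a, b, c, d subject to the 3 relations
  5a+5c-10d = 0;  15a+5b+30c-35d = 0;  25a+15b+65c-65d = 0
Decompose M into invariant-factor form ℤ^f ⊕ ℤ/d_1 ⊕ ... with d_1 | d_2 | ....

rank_ℚ(R)=3; free=4−3=1
SNF(R) diag = [5, 5, 5] → torsion [5, 5, 5]

Answer: M ≅ ℤ^1 ⊕ ℤ/5 ⊕ ℤ/5 ⊕ ℤ/5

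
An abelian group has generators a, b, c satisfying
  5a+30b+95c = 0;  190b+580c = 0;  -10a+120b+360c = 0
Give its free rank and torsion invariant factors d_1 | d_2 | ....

rank_ℚ(R)=3; free=3−3=0
SNF(R) diag = [5, 10, 10] → torsion [5, 10, 10]

Answer: M ≅ ℤ/5 ⊕ ℤ/10 ⊕ ℤ/10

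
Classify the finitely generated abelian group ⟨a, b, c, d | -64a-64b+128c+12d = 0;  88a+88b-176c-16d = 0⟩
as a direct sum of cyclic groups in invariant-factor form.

Answer: M ≅ ℤ^2 ⊕ ℤ/4 ⊕ ℤ/8

Derivation:
rank_ℚ(R)=2; free=4−2=2
SNF(R) diag = [4, 8] → torsion [4, 8]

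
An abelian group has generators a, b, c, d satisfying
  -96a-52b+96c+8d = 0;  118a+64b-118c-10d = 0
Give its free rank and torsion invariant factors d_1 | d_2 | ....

rank_ℚ(R)=2; free=4−2=2
SNF(R) diag = [2, 4] → torsion [2, 4]

Answer: M ≅ ℤ^2 ⊕ ℤ/2 ⊕ ℤ/4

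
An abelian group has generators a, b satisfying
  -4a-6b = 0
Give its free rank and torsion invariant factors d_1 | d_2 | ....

rank_ℚ(R)=1; free=2−1=1
SNF(R) diag = [2] → torsion [2]

Answer: M ≅ ℤ^1 ⊕ ℤ/2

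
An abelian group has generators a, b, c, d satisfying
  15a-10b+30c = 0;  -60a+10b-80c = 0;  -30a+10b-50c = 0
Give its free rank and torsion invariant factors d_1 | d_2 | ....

rank_ℚ(R)=3; free=4−3=1
SNF(R) diag = [5, 10, 30] → torsion [5, 10, 30]

Answer: M ≅ ℤ^1 ⊕ ℤ/5 ⊕ ℤ/10 ⊕ ℤ/30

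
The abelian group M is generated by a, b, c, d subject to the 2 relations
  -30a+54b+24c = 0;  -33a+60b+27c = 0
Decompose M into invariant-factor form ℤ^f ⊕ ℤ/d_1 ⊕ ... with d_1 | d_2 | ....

rank_ℚ(R)=2; free=4−2=2
SNF(R) diag = [3, 6] → torsion [3, 6]

Answer: M ≅ ℤ^2 ⊕ ℤ/3 ⊕ ℤ/6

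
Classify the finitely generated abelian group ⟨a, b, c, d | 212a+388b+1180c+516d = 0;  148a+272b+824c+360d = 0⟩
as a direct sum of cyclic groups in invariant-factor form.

rank_ℚ(R)=2; free=4−2=2
SNF(R) diag = [4, 12] → torsion [4, 12]

Answer: M ≅ ℤ^2 ⊕ ℤ/4 ⊕ ℤ/12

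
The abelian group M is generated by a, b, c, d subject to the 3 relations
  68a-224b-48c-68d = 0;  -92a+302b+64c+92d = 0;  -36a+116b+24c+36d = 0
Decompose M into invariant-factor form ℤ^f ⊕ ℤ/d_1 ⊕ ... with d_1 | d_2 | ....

Answer: M ≅ ℤ^1 ⊕ ℤ/2 ⊕ ℤ/4 ⊕ ℤ/8

Derivation:
rank_ℚ(R)=3; free=4−3=1
SNF(R) diag = [2, 4, 8] → torsion [2, 4, 8]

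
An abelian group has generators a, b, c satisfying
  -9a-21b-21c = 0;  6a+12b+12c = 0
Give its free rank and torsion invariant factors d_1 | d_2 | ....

rank_ℚ(R)=2; free=3−2=1
SNF(R) diag = [3, 6] → torsion [3, 6]

Answer: M ≅ ℤ^1 ⊕ ℤ/3 ⊕ ℤ/6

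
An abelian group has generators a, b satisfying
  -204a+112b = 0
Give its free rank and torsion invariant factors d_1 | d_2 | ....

rank_ℚ(R)=1; free=2−1=1
SNF(R) diag = [4] → torsion [4]

Answer: M ≅ ℤ^1 ⊕ ℤ/4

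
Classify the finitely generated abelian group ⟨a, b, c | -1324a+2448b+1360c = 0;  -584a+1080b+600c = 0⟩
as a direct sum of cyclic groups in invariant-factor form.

Answer: M ≅ ℤ^1 ⊕ ℤ/4 ⊕ ℤ/8

Derivation:
rank_ℚ(R)=2; free=3−2=1
SNF(R) diag = [4, 8] → torsion [4, 8]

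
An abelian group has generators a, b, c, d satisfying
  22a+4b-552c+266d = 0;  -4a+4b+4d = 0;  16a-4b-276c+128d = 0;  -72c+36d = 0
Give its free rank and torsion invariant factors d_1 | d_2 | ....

Answer: M ≅ ℤ/2 ⊕ ℤ/4 ⊕ ℤ/12 ⊕ ℤ/36

Derivation:
rank_ℚ(R)=4; free=4−4=0
SNF(R) diag = [2, 4, 12, 36] → torsion [2, 4, 12, 36]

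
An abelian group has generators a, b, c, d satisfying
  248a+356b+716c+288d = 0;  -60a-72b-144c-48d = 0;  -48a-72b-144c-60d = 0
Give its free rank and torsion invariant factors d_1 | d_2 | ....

rank_ℚ(R)=3; free=4−3=1
SNF(R) diag = [4, 12, 36] → torsion [4, 12, 36]

Answer: M ≅ ℤ^1 ⊕ ℤ/4 ⊕ ℤ/12 ⊕ ℤ/36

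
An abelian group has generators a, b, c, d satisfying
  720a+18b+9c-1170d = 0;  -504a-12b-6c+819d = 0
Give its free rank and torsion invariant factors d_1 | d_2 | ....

rank_ℚ(R)=2; free=4−2=2
SNF(R) diag = [3, 9] → torsion [3, 9]

Answer: M ≅ ℤ^2 ⊕ ℤ/3 ⊕ ℤ/9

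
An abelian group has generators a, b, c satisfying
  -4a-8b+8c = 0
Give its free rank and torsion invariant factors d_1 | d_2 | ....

Answer: M ≅ ℤ^2 ⊕ ℤ/4

Derivation:
rank_ℚ(R)=1; free=3−1=2
SNF(R) diag = [4] → torsion [4]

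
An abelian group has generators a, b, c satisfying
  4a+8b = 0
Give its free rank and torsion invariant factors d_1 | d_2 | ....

rank_ℚ(R)=1; free=3−1=2
SNF(R) diag = [4] → torsion [4]

Answer: M ≅ ℤ^2 ⊕ ℤ/4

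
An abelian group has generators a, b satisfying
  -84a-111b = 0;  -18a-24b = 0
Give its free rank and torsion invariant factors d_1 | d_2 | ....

rank_ℚ(R)=2; free=2−2=0
SNF(R) diag = [3, 6] → torsion [3, 6]

Answer: M ≅ ℤ/3 ⊕ ℤ/6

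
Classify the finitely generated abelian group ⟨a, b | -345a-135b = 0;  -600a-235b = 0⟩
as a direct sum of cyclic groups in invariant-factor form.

Answer: M ≅ ℤ/5 ⊕ ℤ/15

Derivation:
rank_ℚ(R)=2; free=2−2=0
SNF(R) diag = [5, 15] → torsion [5, 15]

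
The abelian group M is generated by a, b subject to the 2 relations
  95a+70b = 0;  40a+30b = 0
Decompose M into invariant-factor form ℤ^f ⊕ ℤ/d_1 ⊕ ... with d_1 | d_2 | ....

Answer: M ≅ ℤ/5 ⊕ ℤ/10

Derivation:
rank_ℚ(R)=2; free=2−2=0
SNF(R) diag = [5, 10] → torsion [5, 10]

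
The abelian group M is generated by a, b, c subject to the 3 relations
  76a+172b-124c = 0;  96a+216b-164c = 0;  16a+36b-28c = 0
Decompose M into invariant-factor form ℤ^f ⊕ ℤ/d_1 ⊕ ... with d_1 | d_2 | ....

Answer: M ≅ ℤ/4 ⊕ ℤ/4 ⊕ ℤ/4

Derivation:
rank_ℚ(R)=3; free=3−3=0
SNF(R) diag = [4, 4, 4] → torsion [4, 4, 4]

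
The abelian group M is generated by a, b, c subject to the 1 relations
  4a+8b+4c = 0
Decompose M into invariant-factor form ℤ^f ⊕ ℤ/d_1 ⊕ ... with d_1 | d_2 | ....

rank_ℚ(R)=1; free=3−1=2
SNF(R) diag = [4] → torsion [4]

Answer: M ≅ ℤ^2 ⊕ ℤ/4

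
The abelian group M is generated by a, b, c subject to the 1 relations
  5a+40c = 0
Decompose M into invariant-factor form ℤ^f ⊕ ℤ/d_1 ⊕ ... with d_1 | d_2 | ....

rank_ℚ(R)=1; free=3−1=2
SNF(R) diag = [5] → torsion [5]

Answer: M ≅ ℤ^2 ⊕ ℤ/5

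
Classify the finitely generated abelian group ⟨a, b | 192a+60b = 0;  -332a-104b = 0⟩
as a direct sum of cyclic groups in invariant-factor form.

Answer: M ≅ ℤ/4 ⊕ ℤ/12

Derivation:
rank_ℚ(R)=2; free=2−2=0
SNF(R) diag = [4, 12] → torsion [4, 12]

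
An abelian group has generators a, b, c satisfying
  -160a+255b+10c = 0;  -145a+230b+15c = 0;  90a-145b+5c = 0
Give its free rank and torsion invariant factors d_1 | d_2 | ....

rank_ℚ(R)=3; free=3−3=0
SNF(R) diag = [5, 5, 15] → torsion [5, 5, 15]

Answer: M ≅ ℤ/5 ⊕ ℤ/5 ⊕ ℤ/15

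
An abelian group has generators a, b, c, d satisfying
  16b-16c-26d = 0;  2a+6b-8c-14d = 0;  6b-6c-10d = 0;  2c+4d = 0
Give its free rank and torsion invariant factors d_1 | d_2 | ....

Answer: M ≅ ℤ/2 ⊕ ℤ/2 ⊕ ℤ/2 ⊕ ℤ/2

Derivation:
rank_ℚ(R)=4; free=4−4=0
SNF(R) diag = [2, 2, 2, 2] → torsion [2, 2, 2, 2]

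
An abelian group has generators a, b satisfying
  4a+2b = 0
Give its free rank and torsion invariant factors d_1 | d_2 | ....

rank_ℚ(R)=1; free=2−1=1
SNF(R) diag = [2] → torsion [2]

Answer: M ≅ ℤ^1 ⊕ ℤ/2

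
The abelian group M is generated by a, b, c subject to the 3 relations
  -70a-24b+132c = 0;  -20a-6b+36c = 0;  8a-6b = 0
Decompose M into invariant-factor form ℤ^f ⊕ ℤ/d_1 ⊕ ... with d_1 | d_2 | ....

rank_ℚ(R)=3; free=3−3=0
SNF(R) diag = [2, 6, 12] → torsion [2, 6, 12]

Answer: M ≅ ℤ/2 ⊕ ℤ/6 ⊕ ℤ/12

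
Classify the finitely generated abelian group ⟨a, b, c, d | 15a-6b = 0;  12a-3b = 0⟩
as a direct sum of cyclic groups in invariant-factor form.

rank_ℚ(R)=2; free=4−2=2
SNF(R) diag = [3, 9] → torsion [3, 9]

Answer: M ≅ ℤ^2 ⊕ ℤ/3 ⊕ ℤ/9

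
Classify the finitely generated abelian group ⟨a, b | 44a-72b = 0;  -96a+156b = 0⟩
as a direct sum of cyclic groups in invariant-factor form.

rank_ℚ(R)=2; free=2−2=0
SNF(R) diag = [4, 12] → torsion [4, 12]

Answer: M ≅ ℤ/4 ⊕ ℤ/12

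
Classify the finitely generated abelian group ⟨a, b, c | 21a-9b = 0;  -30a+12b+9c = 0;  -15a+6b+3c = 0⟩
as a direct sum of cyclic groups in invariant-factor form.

Answer: M ≅ ℤ/3 ⊕ ℤ/3 ⊕ ℤ/3

Derivation:
rank_ℚ(R)=3; free=3−3=0
SNF(R) diag = [3, 3, 3] → torsion [3, 3, 3]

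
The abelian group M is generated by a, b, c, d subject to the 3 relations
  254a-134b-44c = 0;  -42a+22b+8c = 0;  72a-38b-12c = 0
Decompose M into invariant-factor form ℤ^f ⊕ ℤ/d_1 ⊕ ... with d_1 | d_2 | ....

Answer: M ≅ ℤ^1 ⊕ ℤ/2 ⊕ ℤ/2 ⊕ ℤ/4

Derivation:
rank_ℚ(R)=3; free=4−3=1
SNF(R) diag = [2, 2, 4] → torsion [2, 2, 4]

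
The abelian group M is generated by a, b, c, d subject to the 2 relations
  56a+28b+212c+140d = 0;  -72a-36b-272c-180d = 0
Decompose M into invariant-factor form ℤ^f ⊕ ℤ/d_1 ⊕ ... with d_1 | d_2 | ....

Answer: M ≅ ℤ^2 ⊕ ℤ/4 ⊕ ℤ/4

Derivation:
rank_ℚ(R)=2; free=4−2=2
SNF(R) diag = [4, 4] → torsion [4, 4]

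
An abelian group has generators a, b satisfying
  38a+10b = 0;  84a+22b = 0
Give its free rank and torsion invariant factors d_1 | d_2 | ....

rank_ℚ(R)=2; free=2−2=0
SNF(R) diag = [2, 2] → torsion [2, 2]

Answer: M ≅ ℤ/2 ⊕ ℤ/2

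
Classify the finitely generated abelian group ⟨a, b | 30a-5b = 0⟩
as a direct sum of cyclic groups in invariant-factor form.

rank_ℚ(R)=1; free=2−1=1
SNF(R) diag = [5] → torsion [5]

Answer: M ≅ ℤ^1 ⊕ ℤ/5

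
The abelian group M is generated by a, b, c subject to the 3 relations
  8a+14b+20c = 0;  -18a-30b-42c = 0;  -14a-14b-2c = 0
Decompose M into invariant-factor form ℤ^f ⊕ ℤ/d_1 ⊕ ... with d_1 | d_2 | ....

rank_ℚ(R)=3; free=3−3=0
SNF(R) diag = [2, 6, 12] → torsion [2, 6, 12]

Answer: M ≅ ℤ/2 ⊕ ℤ/6 ⊕ ℤ/12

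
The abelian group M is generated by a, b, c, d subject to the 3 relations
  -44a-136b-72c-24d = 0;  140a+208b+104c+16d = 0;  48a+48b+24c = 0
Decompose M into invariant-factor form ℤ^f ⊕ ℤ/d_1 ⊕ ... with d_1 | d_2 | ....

rank_ℚ(R)=3; free=4−3=1
SNF(R) diag = [4, 8, 24] → torsion [4, 8, 24]

Answer: M ≅ ℤ^1 ⊕ ℤ/4 ⊕ ℤ/8 ⊕ ℤ/24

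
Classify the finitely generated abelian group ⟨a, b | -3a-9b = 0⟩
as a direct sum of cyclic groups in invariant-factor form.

rank_ℚ(R)=1; free=2−1=1
SNF(R) diag = [3] → torsion [3]

Answer: M ≅ ℤ^1 ⊕ ℤ/3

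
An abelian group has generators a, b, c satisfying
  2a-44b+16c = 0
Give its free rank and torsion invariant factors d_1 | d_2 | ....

rank_ℚ(R)=1; free=3−1=2
SNF(R) diag = [2] → torsion [2]

Answer: M ≅ ℤ^2 ⊕ ℤ/2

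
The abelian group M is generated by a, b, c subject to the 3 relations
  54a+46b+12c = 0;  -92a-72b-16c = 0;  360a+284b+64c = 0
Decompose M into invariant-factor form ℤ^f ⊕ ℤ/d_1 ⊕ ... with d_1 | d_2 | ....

rank_ℚ(R)=3; free=3−3=0
SNF(R) diag = [2, 4, 8] → torsion [2, 4, 8]

Answer: M ≅ ℤ/2 ⊕ ℤ/4 ⊕ ℤ/8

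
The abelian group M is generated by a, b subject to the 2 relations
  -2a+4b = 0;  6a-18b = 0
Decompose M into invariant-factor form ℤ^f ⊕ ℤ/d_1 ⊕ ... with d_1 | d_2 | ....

Answer: M ≅ ℤ/2 ⊕ ℤ/6

Derivation:
rank_ℚ(R)=2; free=2−2=0
SNF(R) diag = [2, 6] → torsion [2, 6]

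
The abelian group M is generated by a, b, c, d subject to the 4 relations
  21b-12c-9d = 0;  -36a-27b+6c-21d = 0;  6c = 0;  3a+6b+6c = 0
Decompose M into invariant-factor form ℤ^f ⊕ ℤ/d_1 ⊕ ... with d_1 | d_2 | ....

Answer: M ≅ ℤ/3 ⊕ ℤ/3 ⊕ ℤ/6 ⊕ ℤ/12

Derivation:
rank_ℚ(R)=4; free=4−4=0
SNF(R) diag = [3, 3, 6, 12] → torsion [3, 3, 6, 12]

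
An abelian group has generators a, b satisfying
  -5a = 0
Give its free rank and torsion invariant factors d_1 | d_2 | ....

Answer: M ≅ ℤ^1 ⊕ ℤ/5

Derivation:
rank_ℚ(R)=1; free=2−1=1
SNF(R) diag = [5] → torsion [5]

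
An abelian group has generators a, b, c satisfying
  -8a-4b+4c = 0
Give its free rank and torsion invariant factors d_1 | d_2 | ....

Answer: M ≅ ℤ^2 ⊕ ℤ/4

Derivation:
rank_ℚ(R)=1; free=3−1=2
SNF(R) diag = [4] → torsion [4]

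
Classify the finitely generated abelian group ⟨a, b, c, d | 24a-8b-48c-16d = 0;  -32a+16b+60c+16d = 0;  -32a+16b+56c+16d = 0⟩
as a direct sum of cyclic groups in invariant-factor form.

Answer: M ≅ ℤ^1 ⊕ ℤ/4 ⊕ ℤ/8 ⊕ ℤ/16

Derivation:
rank_ℚ(R)=3; free=4−3=1
SNF(R) diag = [4, 8, 16] → torsion [4, 8, 16]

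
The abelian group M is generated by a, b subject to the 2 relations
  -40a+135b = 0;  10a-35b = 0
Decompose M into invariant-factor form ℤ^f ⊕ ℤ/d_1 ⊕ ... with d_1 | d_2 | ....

Answer: M ≅ ℤ/5 ⊕ ℤ/10

Derivation:
rank_ℚ(R)=2; free=2−2=0
SNF(R) diag = [5, 10] → torsion [5, 10]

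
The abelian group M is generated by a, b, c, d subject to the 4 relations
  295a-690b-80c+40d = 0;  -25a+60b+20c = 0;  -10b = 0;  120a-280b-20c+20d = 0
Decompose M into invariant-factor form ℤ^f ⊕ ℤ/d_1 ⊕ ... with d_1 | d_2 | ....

Answer: M ≅ ℤ/5 ⊕ ℤ/10 ⊕ ℤ/20 ⊕ ℤ/20

Derivation:
rank_ℚ(R)=4; free=4−4=0
SNF(R) diag = [5, 10, 20, 20] → torsion [5, 10, 20, 20]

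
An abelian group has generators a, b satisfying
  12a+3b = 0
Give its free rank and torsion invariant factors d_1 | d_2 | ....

rank_ℚ(R)=1; free=2−1=1
SNF(R) diag = [3] → torsion [3]

Answer: M ≅ ℤ^1 ⊕ ℤ/3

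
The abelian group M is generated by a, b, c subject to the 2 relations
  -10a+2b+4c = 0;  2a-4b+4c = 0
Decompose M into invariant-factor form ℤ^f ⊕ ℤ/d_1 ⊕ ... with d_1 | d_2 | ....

Answer: M ≅ ℤ^1 ⊕ ℤ/2 ⊕ ℤ/6

Derivation:
rank_ℚ(R)=2; free=3−2=1
SNF(R) diag = [2, 6] → torsion [2, 6]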